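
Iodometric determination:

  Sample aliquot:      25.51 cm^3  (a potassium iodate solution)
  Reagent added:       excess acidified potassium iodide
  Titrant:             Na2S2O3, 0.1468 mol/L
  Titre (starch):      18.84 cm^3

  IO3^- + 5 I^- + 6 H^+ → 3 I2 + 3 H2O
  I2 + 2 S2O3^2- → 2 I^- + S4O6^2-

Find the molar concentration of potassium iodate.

n(S2O3^2-) = 0.01884 × 0.1468 = 2.766 × 10^-3 mol
n(I2) = n(S2O3^2-)/2 = 1.383 × 10^-3 mol
From the 1:3 ratio, n(IO3^-) in the aliquot = 1/3 × 1.383 × 10^-3 = 4.610 × 10^-4 mol
[IO3^-] = 4.610 × 10^-4 / 0.02551 = 0.01807 mol/L

0.01807 mol/L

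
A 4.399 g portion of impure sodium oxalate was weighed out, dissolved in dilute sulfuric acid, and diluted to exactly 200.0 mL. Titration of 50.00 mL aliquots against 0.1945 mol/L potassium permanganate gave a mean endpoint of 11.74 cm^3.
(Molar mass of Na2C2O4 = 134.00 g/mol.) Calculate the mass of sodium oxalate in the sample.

2 MnO4^- + 5 C2O4^2- + 16 H^+ → 2 Mn^2+ + 10 CO2 + 8 H2O
n(KMnO4) per titration = 0.01174 × 0.1945 = 2.283 × 10^-3 mol
From the 5:2 ratio, n(Na2C2O4) in each aliquot = 5/2 × 2.283 × 10^-3 = 5.709 × 10^-3 mol
n(Na2C2O4) in the whole flask = 5.709 × 10^-3 × 200.0/50.00 = 0.02283 mol
mass of Na2C2O4 = 0.02283 × 134.00 = 3.060 g

3.060 g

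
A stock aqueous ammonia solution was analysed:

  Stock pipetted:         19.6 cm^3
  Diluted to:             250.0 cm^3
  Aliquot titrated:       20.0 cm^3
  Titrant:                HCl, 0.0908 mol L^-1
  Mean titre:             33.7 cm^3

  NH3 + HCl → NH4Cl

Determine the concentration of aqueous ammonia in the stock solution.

1.95 mol/L

n(HCl) = 0.0337 × 0.0908 = 3.06 × 10^-3 mol
n(NH3) in the aliquot = 3.06 × 10^-3 mol (1:1 ratio)
[NH3]_dilute = 3.06 × 10^-3 / 0.0200 = 0.153 mol/L
Dilution factor = 250.0 / 19.6 = 12.76
[NH3]_stock = 0.153 × 12.76 = 1.95 mol/L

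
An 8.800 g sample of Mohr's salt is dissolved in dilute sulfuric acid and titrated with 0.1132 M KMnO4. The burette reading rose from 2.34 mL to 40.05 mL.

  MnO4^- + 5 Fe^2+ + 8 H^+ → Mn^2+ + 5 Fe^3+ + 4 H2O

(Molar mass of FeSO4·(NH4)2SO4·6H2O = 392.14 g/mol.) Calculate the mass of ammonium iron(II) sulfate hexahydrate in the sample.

8.370 g

n(KMnO4) = 0.03771 L × 0.1132 mol/L = 4.269 × 10^-3 mol
From the 5:1 ratio, n(FeSO4·(NH4)2SO4·6H2O) = 5/1 × 4.269 × 10^-3 = 0.02134 mol
mass of FeSO4·(NH4)2SO4·6H2O = 0.02134 × 392.14 g/mol = 8.370 g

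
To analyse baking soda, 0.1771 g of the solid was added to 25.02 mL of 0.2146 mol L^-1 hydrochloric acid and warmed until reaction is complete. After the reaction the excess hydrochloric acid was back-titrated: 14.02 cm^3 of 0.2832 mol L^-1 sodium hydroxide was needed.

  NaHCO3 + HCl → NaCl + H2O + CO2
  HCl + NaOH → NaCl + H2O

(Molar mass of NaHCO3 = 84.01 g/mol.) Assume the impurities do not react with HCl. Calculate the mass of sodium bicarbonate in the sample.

0.1175 g

n(HCl) added = 0.02502 × 0.2146 = 5.369 × 10^-3 mol
n(NaOH) used in back-titration = 0.01402 × 0.2832 = 3.970 × 10^-3 mol
n(HCl) left over = 3.970 × 10^-3 mol (1:1 ratio)
n(HCl) consumed by analyte = 5.369 × 10^-3 − 3.970 × 10^-3 = 1.399 × 10^-3 mol
n(NaHCO3) = 1.399 × 10^-3 mol (1:1 ratio)
mass of NaHCO3 = 1.399 × 10^-3 × 84.01 = 0.1175 g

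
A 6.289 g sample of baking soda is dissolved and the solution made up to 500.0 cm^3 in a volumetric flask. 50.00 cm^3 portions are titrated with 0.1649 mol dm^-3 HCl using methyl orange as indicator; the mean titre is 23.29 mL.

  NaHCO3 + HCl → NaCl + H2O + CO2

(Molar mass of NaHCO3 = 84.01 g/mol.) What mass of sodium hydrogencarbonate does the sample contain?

n(HCl) per titration = 0.02329 × 0.1649 = 3.841 × 10^-3 mol
n(NaHCO3) in each aliquot = 3.841 × 10^-3 mol (1:1 ratio)
n(NaHCO3) in the whole flask = 3.841 × 10^-3 × 500.0/50.00 = 0.03841 mol
mass of NaHCO3 = 0.03841 × 84.01 = 3.226 g

3.226 g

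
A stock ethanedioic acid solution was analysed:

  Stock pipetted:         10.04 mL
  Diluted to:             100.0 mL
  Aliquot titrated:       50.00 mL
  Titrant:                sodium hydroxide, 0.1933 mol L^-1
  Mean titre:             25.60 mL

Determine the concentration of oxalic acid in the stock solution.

0.4929 mol/L

H2C2O4 + 2 NaOH → Na2C2O4 + 2 H2O
n(NaOH) = 0.02560 × 0.1933 = 4.948 × 10^-3 mol
From the 1:2 ratio, n(H2C2O4) in the aliquot = 1/2 × 4.948 × 10^-3 = 2.474 × 10^-3 mol
[H2C2O4]_dilute = 2.474 × 10^-3 / 0.05000 = 0.04948 mol/L
Dilution factor = 100.0 / 10.04 = 9.960
[H2C2O4]_stock = 0.04948 × 9.960 = 0.4929 mol/L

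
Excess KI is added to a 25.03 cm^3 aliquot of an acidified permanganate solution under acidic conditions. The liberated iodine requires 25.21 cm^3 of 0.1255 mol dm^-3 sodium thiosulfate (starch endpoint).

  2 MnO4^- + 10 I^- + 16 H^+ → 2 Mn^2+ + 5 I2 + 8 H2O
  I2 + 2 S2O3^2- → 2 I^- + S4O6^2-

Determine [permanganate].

0.02528 mol/L

n(S2O3^2-) = 0.02521 × 0.1255 = 3.164 × 10^-3 mol
n(I2) = n(S2O3^2-)/2 = 1.582 × 10^-3 mol
From the 2:5 ratio, n(MnO4^-) in the aliquot = 2/5 × 1.582 × 10^-3 = 6.328 × 10^-4 mol
[MnO4^-] = 6.328 × 10^-4 / 0.02503 = 0.02528 mol/L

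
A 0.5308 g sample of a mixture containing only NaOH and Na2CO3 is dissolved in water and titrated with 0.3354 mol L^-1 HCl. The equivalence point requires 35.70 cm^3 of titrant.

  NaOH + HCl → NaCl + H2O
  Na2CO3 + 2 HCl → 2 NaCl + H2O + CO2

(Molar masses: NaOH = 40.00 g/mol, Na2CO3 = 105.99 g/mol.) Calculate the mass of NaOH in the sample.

n(HCl) = 0.03570 × 0.3354 = 0.01197 mol
Let x = n(NaOH), y = n(Na2CO3).
Titrant: 1x + 2y = 0.01197;  mass: 40.00x + 105.99y = 0.5308
Solving, x = 7.984 × 10^-3 mol, y = 1.995 × 10^-3 mol
mass of NaOH = 7.984 × 10^-3 × 40.00 = 0.3194 g

0.3194 g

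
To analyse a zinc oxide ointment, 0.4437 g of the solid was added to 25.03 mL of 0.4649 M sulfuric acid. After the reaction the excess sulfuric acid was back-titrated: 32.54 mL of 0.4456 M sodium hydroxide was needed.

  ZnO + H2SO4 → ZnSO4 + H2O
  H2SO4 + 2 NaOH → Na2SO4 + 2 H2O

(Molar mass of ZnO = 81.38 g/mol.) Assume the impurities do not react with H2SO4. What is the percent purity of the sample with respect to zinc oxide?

n(H2SO4) added = 0.02503 × 0.4649 = 0.01164 mol
n(NaOH) used in back-titration = 0.03254 × 0.4456 = 0.01450 mol
From the 1:2 ratio, n(H2SO4) left over = 1/2 × 0.01450 = 7.250 × 10^-3 mol
n(H2SO4) consumed by analyte = 0.01164 − 7.250 × 10^-3 = 4.387 × 10^-3 mol
n(ZnO) = 4.387 × 10^-3 mol (1:1 ratio)
mass of ZnO = 4.387 × 10^-3 × 81.38 = 0.3570 g
% ZnO = 0.3570 / 0.4437 × 100 = 80.45 %

80.45 %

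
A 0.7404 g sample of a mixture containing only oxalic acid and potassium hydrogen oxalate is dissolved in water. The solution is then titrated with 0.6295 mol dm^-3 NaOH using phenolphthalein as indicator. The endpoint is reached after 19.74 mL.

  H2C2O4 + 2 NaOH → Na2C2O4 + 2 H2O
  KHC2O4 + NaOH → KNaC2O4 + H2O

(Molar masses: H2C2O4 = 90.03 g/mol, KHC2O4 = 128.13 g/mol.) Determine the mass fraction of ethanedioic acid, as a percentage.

n(NaOH) = 0.01974 × 0.6295 = 0.01243 mol
Let x = n(H2C2O4), y = n(KHC2O4).
Titrant: 2x + 1y = 0.01243;  mass: 90.03x + 128.13y = 0.7404
Solving, x = 5.124 × 10^-3 mol, y = 2.178 × 10^-3 mol
mass of H2C2O4 = 5.124 × 10^-3 × 90.03 = 0.4613 g
% H2C2O4 = 0.4613 / 0.7404 × 100 = 62.31 %

62.31 %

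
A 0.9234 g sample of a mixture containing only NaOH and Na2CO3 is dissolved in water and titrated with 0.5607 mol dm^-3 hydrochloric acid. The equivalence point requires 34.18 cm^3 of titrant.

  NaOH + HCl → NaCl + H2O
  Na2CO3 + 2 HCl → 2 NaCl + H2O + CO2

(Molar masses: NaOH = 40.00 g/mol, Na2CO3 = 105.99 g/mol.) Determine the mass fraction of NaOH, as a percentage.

n(HCl) = 0.03418 × 0.5607 = 0.01916 mol
Let x = n(NaOH), y = n(Na2CO3).
Titrant: 1x + 2y = 0.01916;  mass: 40.00x + 105.99y = 0.9234
Solving, x = 7.098 × 10^-3 mol, y = 6.034 × 10^-3 mol
mass of NaOH = 7.098 × 10^-3 × 40.00 = 0.2839 g
% NaOH = 0.2839 / 0.9234 × 100 = 30.75 %

30.75 %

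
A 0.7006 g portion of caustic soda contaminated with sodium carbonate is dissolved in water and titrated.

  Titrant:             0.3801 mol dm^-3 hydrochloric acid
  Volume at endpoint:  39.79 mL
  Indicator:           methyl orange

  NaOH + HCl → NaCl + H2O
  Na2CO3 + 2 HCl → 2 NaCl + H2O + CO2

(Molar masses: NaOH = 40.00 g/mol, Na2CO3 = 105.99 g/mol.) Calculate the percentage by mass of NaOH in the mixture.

n(HCl) = 0.03979 × 0.3801 = 0.01512 mol
Let x = n(NaOH), y = n(Na2CO3).
Titrant: 1x + 2y = 0.01512;  mass: 40.00x + 105.99y = 0.7006
Solving, x = 7.765 × 10^-3 mol, y = 3.680 × 10^-3 mol
mass of NaOH = 7.765 × 10^-3 × 40.00 = 0.3106 g
% NaOH = 0.3106 / 0.7006 × 100 = 44.33 %

44.33 %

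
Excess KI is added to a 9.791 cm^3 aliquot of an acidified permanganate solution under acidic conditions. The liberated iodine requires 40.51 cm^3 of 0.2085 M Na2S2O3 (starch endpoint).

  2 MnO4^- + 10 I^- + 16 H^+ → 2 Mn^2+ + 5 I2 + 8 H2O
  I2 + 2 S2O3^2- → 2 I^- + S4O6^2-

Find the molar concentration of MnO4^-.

0.1725 M

n(S2O3^2-) = 0.04051 × 0.2085 = 8.446 × 10^-3 mol
n(I2) = n(S2O3^2-)/2 = 4.223 × 10^-3 mol
From the 2:5 ratio, n(MnO4^-) in the aliquot = 2/5 × 4.223 × 10^-3 = 1.689 × 10^-3 mol
[MnO4^-] = 1.689 × 10^-3 / 0.009791 = 0.1725 mol/L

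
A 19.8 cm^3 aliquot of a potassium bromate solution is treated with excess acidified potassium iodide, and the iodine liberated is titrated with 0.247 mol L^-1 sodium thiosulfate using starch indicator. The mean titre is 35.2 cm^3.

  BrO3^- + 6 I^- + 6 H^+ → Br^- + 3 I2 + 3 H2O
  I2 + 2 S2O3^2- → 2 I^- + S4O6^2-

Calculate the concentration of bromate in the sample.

n(S2O3^2-) = 0.0352 × 0.247 = 8.69 × 10^-3 mol
n(I2) = n(S2O3^2-)/2 = 4.35 × 10^-3 mol
From the 1:3 ratio, n(BrO3^-) in the aliquot = 1/3 × 4.35 × 10^-3 = 1.45 × 10^-3 mol
[BrO3^-] = 1.45 × 10^-3 / 0.0198 = 0.0732 mol/L

0.0732 mol/L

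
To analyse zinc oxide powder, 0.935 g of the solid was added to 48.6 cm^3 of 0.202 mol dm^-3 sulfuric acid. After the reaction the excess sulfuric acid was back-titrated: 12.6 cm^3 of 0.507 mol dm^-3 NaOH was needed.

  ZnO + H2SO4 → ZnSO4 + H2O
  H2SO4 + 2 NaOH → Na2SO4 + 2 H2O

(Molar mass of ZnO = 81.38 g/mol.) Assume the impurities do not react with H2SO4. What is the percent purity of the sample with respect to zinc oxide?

57.6 %

n(H2SO4) added = 0.0486 × 0.202 = 9.82 × 10^-3 mol
n(NaOH) used in back-titration = 0.0126 × 0.507 = 6.39 × 10^-3 mol
From the 1:2 ratio, n(H2SO4) left over = 1/2 × 6.39 × 10^-3 = 3.19 × 10^-3 mol
n(H2SO4) consumed by analyte = 9.82 × 10^-3 − 3.19 × 10^-3 = 6.62 × 10^-3 mol
n(ZnO) = 6.62 × 10^-3 mol (1:1 ratio)
mass of ZnO = 6.62 × 10^-3 × 81.38 = 0.539 g
% ZnO = 0.539 / 0.935 × 100 = 57.6 %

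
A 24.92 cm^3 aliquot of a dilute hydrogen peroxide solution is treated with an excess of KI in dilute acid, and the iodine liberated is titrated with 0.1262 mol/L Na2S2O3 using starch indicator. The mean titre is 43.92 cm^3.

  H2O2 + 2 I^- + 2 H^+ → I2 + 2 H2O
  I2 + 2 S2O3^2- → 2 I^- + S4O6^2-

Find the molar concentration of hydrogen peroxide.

n(S2O3^2-) = 0.04392 × 0.1262 = 5.543 × 10^-3 mol
n(I2) = n(S2O3^2-)/2 = 2.771 × 10^-3 mol
n(H2O2) in the aliquot = 2.771 × 10^-3 mol (1:1 ratio)
[H2O2] = 2.771 × 10^-3 / 0.02492 = 0.1112 mol/L

0.1112 mol/L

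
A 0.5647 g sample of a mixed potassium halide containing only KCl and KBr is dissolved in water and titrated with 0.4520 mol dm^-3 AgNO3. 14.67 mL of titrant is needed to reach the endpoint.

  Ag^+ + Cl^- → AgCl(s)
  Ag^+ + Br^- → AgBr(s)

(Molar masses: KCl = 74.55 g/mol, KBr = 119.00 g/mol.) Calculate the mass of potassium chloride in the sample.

n(AgNO3) = 0.01467 × 0.4520 = 6.631 × 10^-3 mol
Let x = n(KCl), y = n(KBr).
Titrant: 1x + 1y = 6.631 × 10^-3;  mass: 74.55x + 119.00y = 0.5647
Solving, x = 5.048 × 10^-3 mol, y = 1.583 × 10^-3 mol
mass of KCl = 5.048 × 10^-3 × 74.55 = 0.3763 g

0.3763 g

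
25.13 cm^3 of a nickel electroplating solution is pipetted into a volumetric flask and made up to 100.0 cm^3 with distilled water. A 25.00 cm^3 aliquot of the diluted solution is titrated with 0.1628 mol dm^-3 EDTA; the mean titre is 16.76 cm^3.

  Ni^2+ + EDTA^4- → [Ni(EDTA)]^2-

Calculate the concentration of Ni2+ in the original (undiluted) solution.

n(EDTA) = 0.01676 × 0.1628 = 2.729 × 10^-3 mol
n(Ni2+) in the aliquot = 2.729 × 10^-3 mol (1:1 ratio)
[Ni2+]_dilute = 2.729 × 10^-3 / 0.02500 = 0.1091 mol/L
Dilution factor = 100.0 / 25.13 = 3.979
[Ni2+]_stock = 0.1091 × 3.979 = 0.4343 mol/L

0.4343 mol/L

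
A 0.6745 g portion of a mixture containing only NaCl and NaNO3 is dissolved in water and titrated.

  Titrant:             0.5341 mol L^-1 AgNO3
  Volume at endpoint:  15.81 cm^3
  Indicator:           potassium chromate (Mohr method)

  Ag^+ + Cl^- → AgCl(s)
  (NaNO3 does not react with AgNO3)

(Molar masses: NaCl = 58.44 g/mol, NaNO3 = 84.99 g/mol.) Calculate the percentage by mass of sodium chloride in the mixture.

n(AgNO3) = 0.01581 × 0.5341 = 8.444 × 10^-3 mol
Let x = n(NaCl), y = n(NaNO3).
Titrant: 1x = 8.444 × 10^-3;  mass: 58.44x + 84.99y = 0.6745
Solving, x = 8.444 × 10^-3 mol, y = 2.130 × 10^-3 mol
mass of NaCl = 8.444 × 10^-3 × 58.44 = 0.4935 g
% NaCl = 0.4935 / 0.6745 × 100 = 73.16 %

73.16 %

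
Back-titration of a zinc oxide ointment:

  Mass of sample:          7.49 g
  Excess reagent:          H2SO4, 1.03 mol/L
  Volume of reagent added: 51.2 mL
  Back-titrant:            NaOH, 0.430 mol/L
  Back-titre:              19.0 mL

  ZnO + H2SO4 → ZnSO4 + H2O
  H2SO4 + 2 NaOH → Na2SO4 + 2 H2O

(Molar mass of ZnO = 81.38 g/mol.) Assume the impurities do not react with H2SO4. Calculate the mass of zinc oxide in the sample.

3.96 g

n(H2SO4) added = 0.0512 × 1.03 = 0.0527 mol
n(NaOH) used in back-titration = 0.0190 × 0.430 = 8.17 × 10^-3 mol
From the 1:2 ratio, n(H2SO4) left over = 1/2 × 8.17 × 10^-3 = 4.08 × 10^-3 mol
n(H2SO4) consumed by analyte = 0.0527 − 4.08 × 10^-3 = 0.0487 mol
n(ZnO) = 0.0487 mol (1:1 ratio)
mass of ZnO = 0.0487 × 81.38 = 3.96 g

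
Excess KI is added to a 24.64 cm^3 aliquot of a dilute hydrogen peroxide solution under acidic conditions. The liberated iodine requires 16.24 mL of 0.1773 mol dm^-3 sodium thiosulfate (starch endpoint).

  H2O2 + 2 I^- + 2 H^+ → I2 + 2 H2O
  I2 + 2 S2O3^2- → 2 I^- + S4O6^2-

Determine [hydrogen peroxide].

0.05843 mol/L

n(S2O3^2-) = 0.01624 × 0.1773 = 2.879 × 10^-3 mol
n(I2) = n(S2O3^2-)/2 = 1.440 × 10^-3 mol
n(H2O2) in the aliquot = 1.440 × 10^-3 mol (1:1 ratio)
[H2O2] = 1.440 × 10^-3 / 0.02464 = 0.05843 mol/L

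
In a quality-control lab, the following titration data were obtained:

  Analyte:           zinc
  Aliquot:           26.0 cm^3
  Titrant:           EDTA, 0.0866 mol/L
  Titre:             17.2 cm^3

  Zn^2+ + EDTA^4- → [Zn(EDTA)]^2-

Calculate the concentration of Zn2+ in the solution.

n(EDTA) = 0.0172 L × 0.0866 mol/L = 1.49 × 10^-3 mol
n(Zn2+) = 1.49 × 10^-3 mol (1:1 mole ratio)
[Zn2+] = 1.49 × 10^-3 mol / 0.0260 L = 0.0573 mol/L

0.0573 mol/L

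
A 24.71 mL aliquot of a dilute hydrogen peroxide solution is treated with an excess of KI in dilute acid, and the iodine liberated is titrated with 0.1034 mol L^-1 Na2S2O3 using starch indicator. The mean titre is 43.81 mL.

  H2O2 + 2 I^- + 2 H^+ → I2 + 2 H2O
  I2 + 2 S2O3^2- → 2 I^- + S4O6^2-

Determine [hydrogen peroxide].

n(S2O3^2-) = 0.04381 × 0.1034 = 4.530 × 10^-3 mol
n(I2) = n(S2O3^2-)/2 = 2.265 × 10^-3 mol
n(H2O2) in the aliquot = 2.265 × 10^-3 mol (1:1 ratio)
[H2O2] = 2.265 × 10^-3 / 0.02471 = 0.09166 mol/L

0.09166 mol/L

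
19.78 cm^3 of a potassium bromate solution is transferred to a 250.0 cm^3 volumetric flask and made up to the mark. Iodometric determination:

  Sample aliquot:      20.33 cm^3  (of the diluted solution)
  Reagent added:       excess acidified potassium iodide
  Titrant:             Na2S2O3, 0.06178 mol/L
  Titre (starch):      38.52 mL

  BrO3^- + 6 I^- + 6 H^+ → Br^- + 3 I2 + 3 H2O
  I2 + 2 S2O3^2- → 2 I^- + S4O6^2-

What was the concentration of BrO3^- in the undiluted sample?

0.2466 mol/L

n(S2O3^2-) = 0.03852 × 0.06178 = 2.380 × 10^-3 mol
n(I2) = n(S2O3^2-)/2 = 1.190 × 10^-3 mol
From the 1:3 ratio, n(BrO3^-) in the aliquot = 1/3 × 1.190 × 10^-3 = 3.966 × 10^-4 mol
[BrO3^-]_dilute = 3.966 × 10^-4 / 0.02033 = 0.01951 mol/L
[BrO3^-]_original = 0.01951 × 250.0/19.78 = 0.2466 mol/L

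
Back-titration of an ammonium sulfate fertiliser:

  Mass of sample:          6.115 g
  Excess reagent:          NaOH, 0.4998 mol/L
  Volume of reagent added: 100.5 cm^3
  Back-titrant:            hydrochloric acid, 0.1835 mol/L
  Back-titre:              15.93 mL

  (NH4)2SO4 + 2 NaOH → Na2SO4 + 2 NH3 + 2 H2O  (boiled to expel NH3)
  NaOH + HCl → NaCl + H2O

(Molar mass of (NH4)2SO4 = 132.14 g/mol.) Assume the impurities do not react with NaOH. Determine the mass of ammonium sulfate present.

n(NaOH) added = 0.1005 × 0.4998 = 0.05023 mol
n(HCl) used in back-titration = 0.01593 × 0.1835 = 2.923 × 10^-3 mol
n(NaOH) left over = 2.923 × 10^-3 mol (1:1 ratio)
n(NaOH) consumed by analyte = 0.05023 − 2.923 × 10^-3 = 0.04731 mol
From the 1:2 ratio, n((NH4)2SO4) = 1/2 × 0.04731 = 0.02365 mol
mass of (NH4)2SO4 = 0.02365 × 132.14 = 3.126 g

3.126 g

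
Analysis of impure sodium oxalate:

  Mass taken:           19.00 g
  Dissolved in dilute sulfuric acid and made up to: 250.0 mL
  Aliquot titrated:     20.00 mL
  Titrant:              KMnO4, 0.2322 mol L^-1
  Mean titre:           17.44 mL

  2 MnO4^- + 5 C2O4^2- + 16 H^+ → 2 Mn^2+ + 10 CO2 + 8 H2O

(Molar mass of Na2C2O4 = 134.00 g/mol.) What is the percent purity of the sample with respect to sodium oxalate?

89.25 %

n(KMnO4) per titration = 0.01744 × 0.2322 = 4.050 × 10^-3 mol
From the 5:2 ratio, n(Na2C2O4) in each aliquot = 5/2 × 4.050 × 10^-3 = 0.01012 mol
n(Na2C2O4) in the whole flask = 0.01012 × 250.0/20.00 = 0.1265 mol
mass of Na2C2O4 = 0.1265 × 134.00 = 16.96 g
% Na2C2O4 = 16.96 / 19.00 × 100 = 89.25 %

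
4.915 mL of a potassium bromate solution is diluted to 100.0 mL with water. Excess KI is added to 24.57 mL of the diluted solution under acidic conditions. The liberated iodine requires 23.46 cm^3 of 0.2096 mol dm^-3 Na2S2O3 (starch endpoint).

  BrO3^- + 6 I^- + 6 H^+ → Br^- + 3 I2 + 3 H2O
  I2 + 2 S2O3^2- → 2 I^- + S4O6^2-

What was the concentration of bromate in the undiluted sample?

0.6786 mol/L

n(S2O3^2-) = 0.02346 × 0.2096 = 4.917 × 10^-3 mol
n(I2) = n(S2O3^2-)/2 = 2.459 × 10^-3 mol
From the 1:3 ratio, n(BrO3^-) in the aliquot = 1/3 × 2.459 × 10^-3 = 8.195 × 10^-4 mol
[BrO3^-]_dilute = 8.195 × 10^-4 / 0.02457 = 0.03336 mol/L
[BrO3^-]_original = 0.03336 × 100.0/4.915 = 0.6786 mol/L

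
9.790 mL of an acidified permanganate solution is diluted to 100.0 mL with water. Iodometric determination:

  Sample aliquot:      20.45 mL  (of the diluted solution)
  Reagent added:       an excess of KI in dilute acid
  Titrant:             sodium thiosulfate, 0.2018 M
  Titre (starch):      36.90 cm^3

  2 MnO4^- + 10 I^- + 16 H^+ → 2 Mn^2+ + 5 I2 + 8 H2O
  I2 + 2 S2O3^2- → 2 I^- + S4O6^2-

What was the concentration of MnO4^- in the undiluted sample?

n(S2O3^2-) = 0.03690 × 0.2018 = 7.446 × 10^-3 mol
n(I2) = n(S2O3^2-)/2 = 3.723 × 10^-3 mol
From the 2:5 ratio, n(MnO4^-) in the aliquot = 2/5 × 3.723 × 10^-3 = 1.489 × 10^-3 mol
[MnO4^-]_dilute = 1.489 × 10^-3 / 0.02045 = 0.07283 mol/L
[MnO4^-]_original = 0.07283 × 100.0/9.790 = 0.7439 mol/L

0.7439 M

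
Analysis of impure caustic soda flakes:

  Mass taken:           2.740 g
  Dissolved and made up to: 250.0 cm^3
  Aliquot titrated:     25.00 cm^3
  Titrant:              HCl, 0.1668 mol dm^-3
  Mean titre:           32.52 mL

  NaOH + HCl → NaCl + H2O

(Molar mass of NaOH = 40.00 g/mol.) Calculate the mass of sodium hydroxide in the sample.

2.170 g

n(HCl) per titration = 0.03252 × 0.1668 = 5.424 × 10^-3 mol
n(NaOH) in each aliquot = 5.424 × 10^-3 mol (1:1 ratio)
n(NaOH) in the whole flask = 5.424 × 10^-3 × 250.0/25.00 = 0.05424 mol
mass of NaOH = 0.05424 × 40.00 = 2.170 g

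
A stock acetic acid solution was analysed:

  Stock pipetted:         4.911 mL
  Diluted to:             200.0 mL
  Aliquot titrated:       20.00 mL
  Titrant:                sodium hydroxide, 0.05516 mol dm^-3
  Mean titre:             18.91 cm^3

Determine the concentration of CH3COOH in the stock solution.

2.124 mol/L

CH3COOH + NaOH → CH3COONa + H2O
n(NaOH) = 0.01891 × 0.05516 = 1.043 × 10^-3 mol
n(CH3COOH) in the aliquot = 1.043 × 10^-3 mol (1:1 ratio)
[CH3COOH]_dilute = 1.043 × 10^-3 / 0.02000 = 0.05215 mol/L
Dilution factor = 200.0 / 4.911 = 40.72
[CH3COOH]_stock = 0.05215 × 40.72 = 2.124 mol/L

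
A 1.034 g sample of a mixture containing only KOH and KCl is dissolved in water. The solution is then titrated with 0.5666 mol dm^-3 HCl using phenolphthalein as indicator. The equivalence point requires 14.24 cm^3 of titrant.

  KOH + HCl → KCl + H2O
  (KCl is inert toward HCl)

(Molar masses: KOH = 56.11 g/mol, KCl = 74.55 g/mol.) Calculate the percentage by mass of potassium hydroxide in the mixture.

n(HCl) = 0.01424 × 0.5666 = 8.068 × 10^-3 mol
Let x = n(KOH), y = n(KCl).
Titrant: 1x = 8.068 × 10^-3;  mass: 56.11x + 74.55y = 1.034
Solving, x = 8.068 × 10^-3 mol, y = 7.797 × 10^-3 mol
mass of KOH = 8.068 × 10^-3 × 56.11 = 0.4527 g
% KOH = 0.4527 / 1.034 × 100 = 43.78 %

43.78 %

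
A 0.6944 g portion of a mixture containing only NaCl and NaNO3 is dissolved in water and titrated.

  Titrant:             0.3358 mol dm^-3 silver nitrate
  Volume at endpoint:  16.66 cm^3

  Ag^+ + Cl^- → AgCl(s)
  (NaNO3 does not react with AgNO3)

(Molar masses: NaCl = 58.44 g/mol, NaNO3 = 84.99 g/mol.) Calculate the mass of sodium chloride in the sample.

0.3269 g

n(AgNO3) = 0.01666 × 0.3358 = 5.594 × 10^-3 mol
Let x = n(NaCl), y = n(NaNO3).
Titrant: 1x = 5.594 × 10^-3;  mass: 58.44x + 84.99y = 0.6944
Solving, x = 5.594 × 10^-3 mol, y = 4.324 × 10^-3 mol
mass of NaCl = 5.594 × 10^-3 × 58.44 = 0.3269 g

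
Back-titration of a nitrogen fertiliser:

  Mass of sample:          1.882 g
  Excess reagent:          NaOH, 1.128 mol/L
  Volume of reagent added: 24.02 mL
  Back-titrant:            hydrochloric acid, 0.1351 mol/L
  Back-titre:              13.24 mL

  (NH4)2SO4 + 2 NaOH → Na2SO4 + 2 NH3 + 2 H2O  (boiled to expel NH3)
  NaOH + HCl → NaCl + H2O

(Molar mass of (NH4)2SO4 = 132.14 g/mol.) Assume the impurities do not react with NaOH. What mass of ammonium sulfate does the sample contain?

1.672 g

n(NaOH) added = 0.02402 × 1.128 = 0.02709 mol
n(HCl) used in back-titration = 0.01324 × 0.1351 = 1.789 × 10^-3 mol
n(NaOH) left over = 1.789 × 10^-3 mol (1:1 ratio)
n(NaOH) consumed by analyte = 0.02709 − 1.789 × 10^-3 = 0.02531 mol
From the 1:2 ratio, n((NH4)2SO4) = 1/2 × 0.02531 = 0.01265 mol
mass of (NH4)2SO4 = 0.01265 × 132.14 = 1.672 g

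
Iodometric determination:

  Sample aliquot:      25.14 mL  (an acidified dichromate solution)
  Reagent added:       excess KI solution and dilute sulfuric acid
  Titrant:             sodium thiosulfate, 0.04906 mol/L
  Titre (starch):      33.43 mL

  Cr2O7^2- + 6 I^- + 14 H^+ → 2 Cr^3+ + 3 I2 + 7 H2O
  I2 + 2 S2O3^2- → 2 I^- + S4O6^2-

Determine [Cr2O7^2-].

0.01087 mol/L

n(S2O3^2-) = 0.03343 × 0.04906 = 1.640 × 10^-3 mol
n(I2) = n(S2O3^2-)/2 = 8.200 × 10^-4 mol
From the 1:3 ratio, n(Cr2O7^2-) in the aliquot = 1/3 × 8.200 × 10^-4 = 2.733 × 10^-4 mol
[Cr2O7^2-] = 2.733 × 10^-4 / 0.02514 = 0.01087 mol/L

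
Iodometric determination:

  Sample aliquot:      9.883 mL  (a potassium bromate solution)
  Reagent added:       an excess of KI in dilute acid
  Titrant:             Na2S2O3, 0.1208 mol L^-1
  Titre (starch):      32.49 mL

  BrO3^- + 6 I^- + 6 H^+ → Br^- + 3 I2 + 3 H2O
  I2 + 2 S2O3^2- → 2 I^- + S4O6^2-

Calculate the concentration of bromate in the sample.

n(S2O3^2-) = 0.03249 × 0.1208 = 3.925 × 10^-3 mol
n(I2) = n(S2O3^2-)/2 = 1.962 × 10^-3 mol
From the 1:3 ratio, n(BrO3^-) in the aliquot = 1/3 × 1.962 × 10^-3 = 6.541 × 10^-4 mol
[BrO3^-] = 6.541 × 10^-4 / 0.009883 = 0.06619 mol/L

0.06619 mol/L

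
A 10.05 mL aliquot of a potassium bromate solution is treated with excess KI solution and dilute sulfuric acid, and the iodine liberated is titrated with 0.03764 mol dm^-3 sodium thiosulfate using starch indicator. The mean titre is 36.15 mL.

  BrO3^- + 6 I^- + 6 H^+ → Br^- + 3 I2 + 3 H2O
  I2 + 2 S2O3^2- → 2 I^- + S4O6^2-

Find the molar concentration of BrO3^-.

n(S2O3^2-) = 0.03615 × 0.03764 = 1.361 × 10^-3 mol
n(I2) = n(S2O3^2-)/2 = 6.803 × 10^-4 mol
From the 1:3 ratio, n(BrO3^-) in the aliquot = 1/3 × 6.803 × 10^-4 = 2.268 × 10^-4 mol
[BrO3^-] = 2.268 × 10^-4 / 0.01005 = 0.02257 mol/L

0.02257 mol/L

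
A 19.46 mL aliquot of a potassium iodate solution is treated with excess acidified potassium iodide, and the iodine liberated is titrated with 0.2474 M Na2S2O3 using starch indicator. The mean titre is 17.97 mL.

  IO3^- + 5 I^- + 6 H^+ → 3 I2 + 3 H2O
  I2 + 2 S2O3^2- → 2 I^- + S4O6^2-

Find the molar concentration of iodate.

n(S2O3^2-) = 0.01797 × 0.2474 = 4.446 × 10^-3 mol
n(I2) = n(S2O3^2-)/2 = 2.223 × 10^-3 mol
From the 1:3 ratio, n(IO3^-) in the aliquot = 1/3 × 2.223 × 10^-3 = 7.410 × 10^-4 mol
[IO3^-] = 7.410 × 10^-4 / 0.01946 = 0.03808 mol/L

0.03808 M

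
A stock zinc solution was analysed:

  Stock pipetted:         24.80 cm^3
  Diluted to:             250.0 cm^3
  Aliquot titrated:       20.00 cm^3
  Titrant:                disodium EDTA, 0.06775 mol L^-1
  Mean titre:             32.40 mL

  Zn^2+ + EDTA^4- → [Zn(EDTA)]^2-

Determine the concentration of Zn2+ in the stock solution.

n(EDTA) = 0.03240 × 0.06775 = 2.195 × 10^-3 mol
n(Zn2+) in the aliquot = 2.195 × 10^-3 mol (1:1 ratio)
[Zn2+]_dilute = 2.195 × 10^-3 / 0.02000 = 0.1098 mol/L
Dilution factor = 250.0 / 24.80 = 10.08
[Zn2+]_stock = 0.1098 × 10.08 = 1.106 mol/L

1.106 mol/L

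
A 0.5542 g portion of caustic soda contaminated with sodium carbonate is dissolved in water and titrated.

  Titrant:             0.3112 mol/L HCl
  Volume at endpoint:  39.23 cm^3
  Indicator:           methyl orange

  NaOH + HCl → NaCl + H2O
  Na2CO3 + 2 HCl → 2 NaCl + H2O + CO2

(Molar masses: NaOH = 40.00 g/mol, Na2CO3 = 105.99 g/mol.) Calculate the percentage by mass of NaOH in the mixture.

n(HCl) = 0.03923 × 0.3112 = 0.01221 mol
Let x = n(NaOH), y = n(Na2CO3).
Titrant: 1x + 2y = 0.01221;  mass: 40.00x + 105.99y = 0.5542
Solving, x = 7.140 × 10^-3 mol, y = 2.534 × 10^-3 mol
mass of NaOH = 7.140 × 10^-3 × 40.00 = 0.2856 g
% NaOH = 0.2856 / 0.5542 × 100 = 51.53 %

51.53 %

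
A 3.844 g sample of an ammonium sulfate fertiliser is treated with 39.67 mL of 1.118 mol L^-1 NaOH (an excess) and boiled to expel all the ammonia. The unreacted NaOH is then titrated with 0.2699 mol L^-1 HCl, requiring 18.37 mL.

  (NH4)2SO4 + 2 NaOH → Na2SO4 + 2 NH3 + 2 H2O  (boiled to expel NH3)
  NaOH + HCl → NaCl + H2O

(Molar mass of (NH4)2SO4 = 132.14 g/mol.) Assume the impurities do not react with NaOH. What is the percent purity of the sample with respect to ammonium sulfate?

67.71 %

n(NaOH) added = 0.03967 × 1.118 = 0.04435 mol
n(HCl) used in back-titration = 0.01837 × 0.2699 = 4.958 × 10^-3 mol
n(NaOH) left over = 4.958 × 10^-3 mol (1:1 ratio)
n(NaOH) consumed by analyte = 0.04435 − 4.958 × 10^-3 = 0.03939 mol
From the 1:2 ratio, n((NH4)2SO4) = 1/2 × 0.03939 = 0.01970 mol
mass of (NH4)2SO4 = 0.01970 × 132.14 = 2.603 g
% (NH4)2SO4 = 2.603 / 3.844 × 100 = 67.71 %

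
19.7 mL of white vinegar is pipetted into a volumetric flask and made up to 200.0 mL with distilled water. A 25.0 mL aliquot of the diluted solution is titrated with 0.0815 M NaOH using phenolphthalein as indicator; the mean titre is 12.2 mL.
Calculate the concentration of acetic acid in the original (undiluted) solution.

CH3COOH + NaOH → CH3COONa + H2O
n(NaOH) = 0.0122 × 0.0815 = 9.94 × 10^-4 mol
n(CH3COOH) in the aliquot = 9.94 × 10^-4 mol (1:1 ratio)
[CH3COOH]_dilute = 9.94 × 10^-4 / 0.0250 = 0.0398 mol/L
Dilution factor = 200.0 / 19.7 = 10.15
[CH3COOH]_stock = 0.0398 × 10.15 = 0.404 mol/L

0.404 M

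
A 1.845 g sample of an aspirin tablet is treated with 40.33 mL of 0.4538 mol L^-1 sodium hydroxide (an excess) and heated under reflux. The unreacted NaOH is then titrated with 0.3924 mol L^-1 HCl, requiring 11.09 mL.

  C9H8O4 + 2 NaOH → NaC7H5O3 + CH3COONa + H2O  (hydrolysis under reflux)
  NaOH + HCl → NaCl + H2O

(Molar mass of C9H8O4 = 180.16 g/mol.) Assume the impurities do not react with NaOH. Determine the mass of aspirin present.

1.257 g

n(NaOH) added = 0.04033 × 0.4538 = 0.01830 mol
n(HCl) used in back-titration = 0.01109 × 0.3924 = 4.352 × 10^-3 mol
n(NaOH) left over = 4.352 × 10^-3 mol (1:1 ratio)
n(NaOH) consumed by analyte = 0.01830 − 4.352 × 10^-3 = 0.01395 mol
From the 1:2 ratio, n(C9H8O4) = 1/2 × 0.01395 = 6.975 × 10^-3 mol
mass of C9H8O4 = 6.975 × 10^-3 × 180.16 = 1.257 g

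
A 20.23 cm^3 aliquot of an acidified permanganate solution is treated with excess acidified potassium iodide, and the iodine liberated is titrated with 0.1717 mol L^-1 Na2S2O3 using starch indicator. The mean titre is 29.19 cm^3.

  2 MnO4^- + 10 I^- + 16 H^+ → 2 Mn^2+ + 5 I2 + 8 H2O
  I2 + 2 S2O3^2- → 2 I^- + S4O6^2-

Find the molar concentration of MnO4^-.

0.04955 mol/L

n(S2O3^2-) = 0.02919 × 0.1717 = 5.012 × 10^-3 mol
n(I2) = n(S2O3^2-)/2 = 2.506 × 10^-3 mol
From the 2:5 ratio, n(MnO4^-) in the aliquot = 2/5 × 2.506 × 10^-3 = 1.002 × 10^-3 mol
[MnO4^-] = 1.002 × 10^-3 / 0.02023 = 0.04955 mol/L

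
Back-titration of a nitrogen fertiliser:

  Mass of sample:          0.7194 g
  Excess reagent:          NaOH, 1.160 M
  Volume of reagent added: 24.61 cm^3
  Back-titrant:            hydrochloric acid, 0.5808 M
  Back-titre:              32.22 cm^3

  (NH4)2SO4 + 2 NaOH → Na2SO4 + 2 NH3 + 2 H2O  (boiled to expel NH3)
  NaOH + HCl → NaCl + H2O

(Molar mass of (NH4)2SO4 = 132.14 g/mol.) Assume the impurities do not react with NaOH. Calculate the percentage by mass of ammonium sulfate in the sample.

90.32 %

n(NaOH) added = 0.02461 × 1.160 = 0.02855 mol
n(HCl) used in back-titration = 0.03222 × 0.5808 = 0.01871 mol
n(NaOH) left over = 0.01871 mol (1:1 ratio)
n(NaOH) consumed by analyte = 0.02855 − 0.01871 = 9.834 × 10^-3 mol
From the 1:2 ratio, n((NH4)2SO4) = 1/2 × 9.834 × 10^-3 = 4.917 × 10^-3 mol
mass of (NH4)2SO4 = 4.917 × 10^-3 × 132.14 = 0.6497 g
% (NH4)2SO4 = 0.6497 / 0.7194 × 100 = 90.32 %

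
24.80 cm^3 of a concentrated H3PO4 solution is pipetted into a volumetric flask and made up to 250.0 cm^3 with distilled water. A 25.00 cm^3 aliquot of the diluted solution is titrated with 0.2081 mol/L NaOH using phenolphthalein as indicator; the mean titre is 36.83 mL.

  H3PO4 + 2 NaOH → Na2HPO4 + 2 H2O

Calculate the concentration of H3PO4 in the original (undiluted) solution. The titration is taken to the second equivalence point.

1.545 mol/L

n(NaOH) = 0.03683 × 0.2081 = 7.664 × 10^-3 mol
From the 1:2 ratio, n(H3PO4) in the aliquot = 1/2 × 7.664 × 10^-3 = 3.832 × 10^-3 mol
[H3PO4]_dilute = 3.832 × 10^-3 / 0.02500 = 0.1533 mol/L
Dilution factor = 250.0 / 24.80 = 10.08
[H3PO4]_stock = 0.1533 × 10.08 = 1.545 mol/L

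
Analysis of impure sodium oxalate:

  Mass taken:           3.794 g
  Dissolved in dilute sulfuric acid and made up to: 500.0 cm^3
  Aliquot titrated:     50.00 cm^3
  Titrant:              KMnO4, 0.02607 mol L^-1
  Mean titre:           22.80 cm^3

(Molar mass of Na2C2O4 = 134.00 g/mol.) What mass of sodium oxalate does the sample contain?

2 MnO4^- + 5 C2O4^2- + 16 H^+ → 2 Mn^2+ + 10 CO2 + 8 H2O
n(KMnO4) per titration = 0.02280 × 0.02607 = 5.944 × 10^-4 mol
From the 5:2 ratio, n(Na2C2O4) in each aliquot = 5/2 × 5.944 × 10^-4 = 1.486 × 10^-3 mol
n(Na2C2O4) in the whole flask = 1.486 × 10^-3 × 500.0/50.00 = 0.01486 mol
mass of Na2C2O4 = 0.01486 × 134.00 = 1.991 g

1.991 g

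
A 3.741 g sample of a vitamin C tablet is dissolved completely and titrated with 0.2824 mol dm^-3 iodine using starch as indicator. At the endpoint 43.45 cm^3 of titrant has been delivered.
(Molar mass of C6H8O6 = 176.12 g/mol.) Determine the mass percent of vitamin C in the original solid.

C6H8O6 + I2 → C6H6O6 + 2 HI
n(I2) = 0.04345 L × 0.2824 mol/L = 0.01227 mol
n(C6H8O6) = 0.01227 mol (1:1 ratio)
mass of C6H8O6 = 0.01227 × 176.12 g/mol = 2.161 g
% C6H8O6 = 2.161 / 3.741 × 100 = 57.77 %

57.77 %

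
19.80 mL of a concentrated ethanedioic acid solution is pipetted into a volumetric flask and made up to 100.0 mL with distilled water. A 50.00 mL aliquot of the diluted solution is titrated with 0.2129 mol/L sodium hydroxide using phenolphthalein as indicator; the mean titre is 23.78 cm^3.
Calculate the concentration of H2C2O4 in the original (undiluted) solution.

H2C2O4 + 2 NaOH → Na2C2O4 + 2 H2O
n(NaOH) = 0.02378 × 0.2129 = 5.063 × 10^-3 mol
From the 1:2 ratio, n(H2C2O4) in the aliquot = 1/2 × 5.063 × 10^-3 = 2.531 × 10^-3 mol
[H2C2O4]_dilute = 2.531 × 10^-3 / 0.05000 = 0.05063 mol/L
Dilution factor = 100.0 / 19.80 = 5.051
[H2C2O4]_stock = 0.05063 × 5.051 = 0.2557 mol/L

0.2557 mol/L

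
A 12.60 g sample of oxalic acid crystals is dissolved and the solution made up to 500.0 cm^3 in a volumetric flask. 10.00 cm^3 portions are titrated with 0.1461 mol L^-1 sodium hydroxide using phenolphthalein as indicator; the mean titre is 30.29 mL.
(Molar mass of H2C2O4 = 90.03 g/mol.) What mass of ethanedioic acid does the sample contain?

H2C2O4 + 2 NaOH → Na2C2O4 + 2 H2O
n(NaOH) per titration = 0.03029 × 0.1461 = 4.425 × 10^-3 mol
From the 1:2 ratio, n(H2C2O4) in each aliquot = 1/2 × 4.425 × 10^-3 = 2.213 × 10^-3 mol
n(H2C2O4) in the whole flask = 2.213 × 10^-3 × 500.0/10.00 = 0.1106 mol
mass of H2C2O4 = 0.1106 × 90.03 = 9.960 g

9.960 g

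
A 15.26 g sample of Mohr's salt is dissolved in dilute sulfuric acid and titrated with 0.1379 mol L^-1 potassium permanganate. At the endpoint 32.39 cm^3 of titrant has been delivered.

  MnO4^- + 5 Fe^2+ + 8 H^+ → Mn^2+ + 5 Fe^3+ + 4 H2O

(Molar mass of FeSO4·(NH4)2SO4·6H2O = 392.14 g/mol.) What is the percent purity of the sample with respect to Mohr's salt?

57.39 %

n(KMnO4) = 0.03239 L × 0.1379 mol/L = 4.467 × 10^-3 mol
From the 5:1 ratio, n(FeSO4·(NH4)2SO4·6H2O) = 5/1 × 4.467 × 10^-3 = 0.02233 mol
mass of FeSO4·(NH4)2SO4·6H2O = 0.02233 × 392.14 g/mol = 8.758 g
% FeSO4·(NH4)2SO4·6H2O = 8.758 / 15.26 × 100 = 57.39 %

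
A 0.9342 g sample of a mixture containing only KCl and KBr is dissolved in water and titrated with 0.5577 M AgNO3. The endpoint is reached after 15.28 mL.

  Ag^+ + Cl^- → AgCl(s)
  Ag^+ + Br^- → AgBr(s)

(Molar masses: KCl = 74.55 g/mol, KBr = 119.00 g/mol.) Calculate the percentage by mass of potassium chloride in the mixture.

n(AgNO3) = 0.01528 × 0.5577 = 8.522 × 10^-3 mol
Let x = n(KCl), y = n(KBr).
Titrant: 1x + 1y = 8.522 × 10^-3;  mass: 74.55x + 119.00y = 0.9342
Solving, x = 1.797 × 10^-3 mol, y = 6.725 × 10^-3 mol
mass of KCl = 1.797 × 10^-3 × 74.55 = 0.1340 g
% KCl = 0.1340 / 0.9342 × 100 = 14.34 %

14.34 %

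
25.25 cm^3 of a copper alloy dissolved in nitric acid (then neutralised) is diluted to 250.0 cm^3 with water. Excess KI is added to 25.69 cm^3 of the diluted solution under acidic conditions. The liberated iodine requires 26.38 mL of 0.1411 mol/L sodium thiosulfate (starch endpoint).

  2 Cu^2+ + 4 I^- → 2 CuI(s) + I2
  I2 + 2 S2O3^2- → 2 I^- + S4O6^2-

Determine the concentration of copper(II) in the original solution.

1.435 mol/L

n(S2O3^2-) = 0.02638 × 0.1411 = 3.722 × 10^-3 mol
n(I2) = n(S2O3^2-)/2 = 1.861 × 10^-3 mol
From the 2:1 ratio, n(Cu2+) in the aliquot = 2/1 × 1.861 × 10^-3 = 3.722 × 10^-3 mol
[Cu2+]_dilute = 3.722 × 10^-3 / 0.02569 = 0.1449 mol/L
[Cu2+]_original = 0.1449 × 250.0/25.25 = 1.435 mol/L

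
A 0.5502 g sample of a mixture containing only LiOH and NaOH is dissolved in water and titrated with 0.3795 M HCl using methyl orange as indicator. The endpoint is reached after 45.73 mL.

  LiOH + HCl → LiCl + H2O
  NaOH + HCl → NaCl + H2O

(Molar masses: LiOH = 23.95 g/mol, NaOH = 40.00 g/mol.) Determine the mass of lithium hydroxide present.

0.2149 g

n(HCl) = 0.04573 × 0.3795 = 0.01735 mol
Let x = n(LiOH), y = n(NaOH).
Titrant: 1x + 1y = 0.01735;  mass: 23.95x + 40.00y = 0.5502
Solving, x = 8.971 × 10^-3 mol, y = 8.384 × 10^-3 mol
mass of LiOH = 8.971 × 10^-3 × 23.95 = 0.2149 g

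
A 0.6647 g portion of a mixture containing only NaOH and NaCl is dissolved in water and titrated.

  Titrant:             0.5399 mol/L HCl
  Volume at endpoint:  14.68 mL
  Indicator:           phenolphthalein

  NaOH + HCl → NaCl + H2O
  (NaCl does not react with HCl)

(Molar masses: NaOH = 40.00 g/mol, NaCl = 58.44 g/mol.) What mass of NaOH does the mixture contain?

0.3170 g

n(HCl) = 0.01468 × 0.5399 = 7.926 × 10^-3 mol
Let x = n(NaOH), y = n(NaCl).
Titrant: 1x = 7.926 × 10^-3;  mass: 40.00x + 58.44y = 0.6647
Solving, x = 7.926 × 10^-3 mol, y = 5.949 × 10^-3 mol
mass of NaOH = 7.926 × 10^-3 × 40.00 = 0.3170 g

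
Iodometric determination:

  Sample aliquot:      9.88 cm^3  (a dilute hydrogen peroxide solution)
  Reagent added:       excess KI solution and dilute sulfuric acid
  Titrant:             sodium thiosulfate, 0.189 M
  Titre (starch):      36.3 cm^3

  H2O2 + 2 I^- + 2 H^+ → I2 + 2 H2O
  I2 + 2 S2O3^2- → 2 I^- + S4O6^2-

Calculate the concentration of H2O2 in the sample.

0.347 M

n(S2O3^2-) = 0.0363 × 0.189 = 6.86 × 10^-3 mol
n(I2) = n(S2O3^2-)/2 = 3.43 × 10^-3 mol
n(H2O2) in the aliquot = 3.43 × 10^-3 mol (1:1 ratio)
[H2O2] = 3.43 × 10^-3 / 0.00988 = 0.347 mol/L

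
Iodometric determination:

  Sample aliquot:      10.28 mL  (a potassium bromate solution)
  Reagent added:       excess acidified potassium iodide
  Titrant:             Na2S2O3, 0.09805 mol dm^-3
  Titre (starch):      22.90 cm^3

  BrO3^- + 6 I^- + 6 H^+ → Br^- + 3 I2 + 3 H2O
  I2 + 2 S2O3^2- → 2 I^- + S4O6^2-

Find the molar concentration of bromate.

0.03640 mol/L

n(S2O3^2-) = 0.02290 × 0.09805 = 2.245 × 10^-3 mol
n(I2) = n(S2O3^2-)/2 = 1.123 × 10^-3 mol
From the 1:3 ratio, n(BrO3^-) in the aliquot = 1/3 × 1.123 × 10^-3 = 3.742 × 10^-4 mol
[BrO3^-] = 3.742 × 10^-4 / 0.01028 = 0.03640 mol/L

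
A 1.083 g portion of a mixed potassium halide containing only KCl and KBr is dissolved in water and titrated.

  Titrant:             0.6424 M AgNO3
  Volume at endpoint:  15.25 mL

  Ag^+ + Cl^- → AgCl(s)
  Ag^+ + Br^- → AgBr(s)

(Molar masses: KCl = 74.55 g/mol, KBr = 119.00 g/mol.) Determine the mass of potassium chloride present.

0.1389 g

n(AgNO3) = 0.01525 × 0.6424 = 9.797 × 10^-3 mol
Let x = n(KCl), y = n(KBr).
Titrant: 1x + 1y = 9.797 × 10^-3;  mass: 74.55x + 119.00y = 1.083
Solving, x = 1.863 × 10^-3 mol, y = 7.934 × 10^-3 mol
mass of KCl = 1.863 × 10^-3 × 74.55 = 0.1389 g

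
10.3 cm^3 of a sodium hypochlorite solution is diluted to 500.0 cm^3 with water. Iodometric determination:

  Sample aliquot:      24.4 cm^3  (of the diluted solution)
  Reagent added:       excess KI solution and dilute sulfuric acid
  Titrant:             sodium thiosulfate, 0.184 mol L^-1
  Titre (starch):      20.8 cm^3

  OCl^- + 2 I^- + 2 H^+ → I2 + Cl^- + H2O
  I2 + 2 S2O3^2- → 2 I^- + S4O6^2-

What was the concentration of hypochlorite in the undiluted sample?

n(S2O3^2-) = 0.0208 × 0.184 = 3.83 × 10^-3 mol
n(I2) = n(S2O3^2-)/2 = 1.91 × 10^-3 mol
n(OCl^-) in the aliquot = 1.91 × 10^-3 mol (1:1 ratio)
[OCl^-]_dilute = 1.91 × 10^-3 / 0.0244 = 0.0784 mol/L
[OCl^-]_original = 0.0784 × 500.0/10.3 = 3.81 mol/L

3.81 mol/L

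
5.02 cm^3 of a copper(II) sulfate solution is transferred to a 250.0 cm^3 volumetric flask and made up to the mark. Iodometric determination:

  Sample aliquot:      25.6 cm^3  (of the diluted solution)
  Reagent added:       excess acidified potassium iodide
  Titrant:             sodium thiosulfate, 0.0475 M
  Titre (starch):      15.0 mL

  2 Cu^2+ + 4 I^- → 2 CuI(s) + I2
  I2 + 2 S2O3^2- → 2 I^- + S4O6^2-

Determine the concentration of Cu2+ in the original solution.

1.39 M

n(S2O3^2-) = 0.0150 × 0.0475 = 7.12 × 10^-4 mol
n(I2) = n(S2O3^2-)/2 = 3.56 × 10^-4 mol
From the 2:1 ratio, n(Cu2+) in the aliquot = 2/1 × 3.56 × 10^-4 = 7.12 × 10^-4 mol
[Cu2+]_dilute = 7.12 × 10^-4 / 0.0256 = 0.0278 mol/L
[Cu2+]_original = 0.0278 × 250.0/5.02 = 1.39 mol/L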